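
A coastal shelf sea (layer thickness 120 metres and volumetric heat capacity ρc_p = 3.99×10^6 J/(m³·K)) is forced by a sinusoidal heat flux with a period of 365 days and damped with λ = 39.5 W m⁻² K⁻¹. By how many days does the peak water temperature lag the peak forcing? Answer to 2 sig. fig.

68 days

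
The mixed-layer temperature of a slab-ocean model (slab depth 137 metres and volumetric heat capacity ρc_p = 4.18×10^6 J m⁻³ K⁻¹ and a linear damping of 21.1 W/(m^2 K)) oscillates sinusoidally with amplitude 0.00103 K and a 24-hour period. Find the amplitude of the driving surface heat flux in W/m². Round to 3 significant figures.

Areal heat capacity C = ρc_p × D = 4.18×10^6 × 137 = 5.73×10^8 J m⁻² K⁻¹.
ω = 2π / 86400 s = 7.27×10^-5 s⁻¹.
√((Cω)² + λ²) = √((41600)² + 21.1²) = 41600 W/(m²·K).
F₀ = A × √((Cω)²+λ²) = 0.00103 × 41600 = 42.9 W/m².

42.9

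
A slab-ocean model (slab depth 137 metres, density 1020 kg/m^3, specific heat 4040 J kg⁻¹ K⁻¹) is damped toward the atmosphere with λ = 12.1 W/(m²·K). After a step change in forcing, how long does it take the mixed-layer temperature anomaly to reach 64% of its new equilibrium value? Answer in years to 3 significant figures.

1.51 years

Areal heat capacity C = ρ c_p D = 1020 × 4040 × 137 = 5.65×10^8 J/(m^2 K).
τ = C / λ = 5.65×10^8 / 12.1 = 4.67×10^7 s.
Fraction reached: 1 − e^(−t/τ) = 0.64 ⇒ t = −τ ln(1 − 0.64) = τ × 1.02.
t = 4.77×10^7 s = 1.51 years.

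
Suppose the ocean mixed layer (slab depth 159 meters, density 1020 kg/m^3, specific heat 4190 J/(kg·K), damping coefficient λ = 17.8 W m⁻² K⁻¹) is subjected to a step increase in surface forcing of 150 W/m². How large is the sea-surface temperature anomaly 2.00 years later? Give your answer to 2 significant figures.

Areal heat capacity C = ρ c_p D = 1020 × 4190 × 159 = 6.80×10^8 J/(m^2 K).
τ = C / λ = 6.80×10^8 / 17.8 = 3.82×10^7 s.
Equilibrium anomaly ΔT_eq = F / λ = 150 / 17.8 = 8.43 K.
t = 2.00 years = 6.31×10^7 s, so t/τ = 1.65.
ΔT(t) = ΔT_eq (1 − e^(−t/τ)) = 8.43 × (1 − e^−1.65) = 6.81 K.

6.8 K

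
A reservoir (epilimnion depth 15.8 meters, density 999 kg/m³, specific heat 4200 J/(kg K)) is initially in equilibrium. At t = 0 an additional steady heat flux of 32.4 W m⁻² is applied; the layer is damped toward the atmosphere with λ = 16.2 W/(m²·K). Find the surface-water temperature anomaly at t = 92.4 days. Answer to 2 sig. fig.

1.7 K

Areal heat capacity C = ρ c_p D = 999 × 4200 × 15.8 = 6.63×10^7 J/(m^2 K).
τ = C / λ = 6.63×10^7 / 16.2 = 4.09×10^6 s.
Equilibrium anomaly ΔT_eq = F / λ = 32.4 / 16.2 = 2.00 K.
t = 92.4 days = 7.98×10^6 s, so t/τ = 1.95.
ΔT(t) = ΔT_eq (1 − e^(−t/τ)) = 2.00 × (1 − e^−1.95) = 1.72 K.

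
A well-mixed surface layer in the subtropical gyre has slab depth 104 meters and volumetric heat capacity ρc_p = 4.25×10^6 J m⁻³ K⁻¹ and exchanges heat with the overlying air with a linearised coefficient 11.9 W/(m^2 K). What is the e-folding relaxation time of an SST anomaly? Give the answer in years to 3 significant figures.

1.18 years

Areal heat capacity C = ρc_p × D = 4.25×10^6 × 104 = 4.42×10^8 J/(m²·K).
Relaxation time τ = C / λ = 4.42×10^8 / 11.9 = 3.71×10^7 s.
In years: 3.71×10^7 s / (3.156×10^7 s/year) = 1.18 years.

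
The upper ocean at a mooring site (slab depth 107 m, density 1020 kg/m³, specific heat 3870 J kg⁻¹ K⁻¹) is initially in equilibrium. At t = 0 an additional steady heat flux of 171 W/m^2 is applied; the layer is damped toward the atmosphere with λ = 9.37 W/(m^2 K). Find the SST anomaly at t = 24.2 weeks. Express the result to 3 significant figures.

Areal heat capacity C = ρ c_p D = 1020 × 3870 × 107 = 4.22×10^8 J m⁻² K⁻¹.
τ = C / λ = 4.22×10^8 / 9.37 = 4.51×10^7 s.
Equilibrium anomaly ΔT_eq = F / λ = 171 / 9.37 = 18.2 K.
t = 24.2 weeks = 1.46×10^7 s, so t/τ = 0.325.
ΔT(t) = ΔT_eq (1 − e^(−t/τ)) = 18.2 × (1 − e^−0.325) = 5.06 K.

5.06 K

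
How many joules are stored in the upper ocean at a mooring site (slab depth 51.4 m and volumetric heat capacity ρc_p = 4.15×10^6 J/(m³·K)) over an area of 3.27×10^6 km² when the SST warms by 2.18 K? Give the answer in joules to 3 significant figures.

1.52×10^21 J

Areal heat capacity C = ρc_p × D = 4.15×10^6 × 51.4 = 2.13×10^8 J m⁻² K⁻¹.
Heat per unit area: q = C ΔT = 2.13×10^8 × 2.18 = 4.65×10^8 J/m².
Total heat: Q = q × A = 4.65×10^8 × (3.27×10^6 × 10⁶ m²) = 1.52×10^21 J.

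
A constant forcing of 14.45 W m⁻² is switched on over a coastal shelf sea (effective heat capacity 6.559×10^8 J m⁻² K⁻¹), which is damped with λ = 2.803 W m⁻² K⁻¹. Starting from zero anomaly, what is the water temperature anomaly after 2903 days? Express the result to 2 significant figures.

3.4 K

Areal heat capacity C = 6.559×10^8 J m⁻² K⁻¹ (given).
τ = C / λ = 6.56×10^8 / 2.803 = 2.34×10^8 s.
Equilibrium anomaly ΔT_eq = F / λ = 14.45 / 2.803 = 5.16 K.
t = 2903 days = 2.51×10^8 s, so t/τ = 1.07.
ΔT(t) = ΔT_eq (1 − e^(−t/τ)) = 5.16 × (1 − e^−1.07) = 3.39 K.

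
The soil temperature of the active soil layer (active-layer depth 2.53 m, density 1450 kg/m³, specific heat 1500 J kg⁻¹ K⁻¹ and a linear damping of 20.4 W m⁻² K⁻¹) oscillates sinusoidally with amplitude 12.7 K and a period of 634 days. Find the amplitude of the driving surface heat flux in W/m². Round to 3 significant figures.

259

Areal heat capacity C = ρ c_p D = 1450 × 1500 × 2.53 = 5.50×10^6 J/(m²·K).
ω = 2π / 5.48×10^7 s = 1.15×10^-7 s⁻¹.
√((Cω)² + λ²) = √((0.631)² + 20.4²) = 20.4 W/(m²·K).
F₀ = A × √((Cω)²+λ²) = 12.7 × 20.4 = 259 W/m².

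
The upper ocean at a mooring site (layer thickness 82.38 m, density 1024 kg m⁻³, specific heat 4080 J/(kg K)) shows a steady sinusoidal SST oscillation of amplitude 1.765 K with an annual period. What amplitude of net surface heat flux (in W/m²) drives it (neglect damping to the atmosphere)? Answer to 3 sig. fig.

121

Areal heat capacity C = ρ c_p D = 1024 × 4080 × 82.38 = 3.44×10^8 J/(m²·K).
ω = 2π / 3.15×10^7 s = 1.99×10^-7 s⁻¹.
Cω = 3.44×10^8 × 1.99×10^-7 = 68.6 W/(m²·K).
F₀ = A × Cω = 1.765 × 68.6 = 121 W/m².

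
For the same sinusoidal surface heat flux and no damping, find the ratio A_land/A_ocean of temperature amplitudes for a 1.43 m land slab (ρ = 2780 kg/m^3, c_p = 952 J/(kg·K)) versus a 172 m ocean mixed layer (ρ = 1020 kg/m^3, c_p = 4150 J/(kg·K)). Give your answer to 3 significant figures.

192

C_ocean = 1020 × 4150 × 172 = 7.28×10^8 J/(m²·K).
C_land = 2780 × 952 × 1.43 = 3.78×10^6 J/(m²·K).
Undamped amplitude ∝ 1/C, so A_land/A_ocean = C_ocean/C_land = 192.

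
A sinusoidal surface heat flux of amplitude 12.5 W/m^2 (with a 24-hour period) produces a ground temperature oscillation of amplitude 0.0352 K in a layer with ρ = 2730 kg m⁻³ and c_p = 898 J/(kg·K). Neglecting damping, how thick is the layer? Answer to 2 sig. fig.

2.0 m

ω = 2π / 86400 s = 7.27×10^-5 s⁻¹.
Required C = F₀ / (A ω) = 12.5 / (0.0352 × 7.27×10^-5) = 4.88×10^6 J/(m²·K).
D = C / (ρ c_p) = 4.88×10^6 / (2730 × 898) = 1.99 m.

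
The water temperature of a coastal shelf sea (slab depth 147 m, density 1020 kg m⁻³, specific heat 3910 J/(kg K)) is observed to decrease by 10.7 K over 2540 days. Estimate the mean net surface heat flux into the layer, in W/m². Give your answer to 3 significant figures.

-28.6

Areal heat capacity C = ρ c_p D = 1020 × 3910 × 147 = 5.86×10^8 J/(m^2 K).
Required heat per unit area: Q = C ΔT = 5.86×10^8 × -10.7 = -6.27×10^9 J/m².
Flux F = Q / Δt = -6.27×10^9 / 2.19×10^8 s = -28.6 W/m².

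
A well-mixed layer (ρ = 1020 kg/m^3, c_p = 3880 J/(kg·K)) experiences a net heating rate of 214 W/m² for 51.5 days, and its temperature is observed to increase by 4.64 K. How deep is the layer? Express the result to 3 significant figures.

51.9 m

Heat input Q = F Δt = 214 × 4.45×10^6 s = 9.52×10^8 J/m².
Required areal heat capacity C = Q / ΔT = 2.05×10^8 J/(m²·K).
Depth D = C / (ρ c_p) = 2.05×10^8 / (1020 × 3880) = 51.9 m.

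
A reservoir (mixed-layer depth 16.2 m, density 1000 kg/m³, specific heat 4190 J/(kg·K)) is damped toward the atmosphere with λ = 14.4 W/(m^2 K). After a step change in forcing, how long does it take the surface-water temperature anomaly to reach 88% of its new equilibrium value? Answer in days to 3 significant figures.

Areal heat capacity C = ρ c_p D = 1000 × 4190 × 16.2 = 6.79×10^7 J/(m^2 K).
τ = C / λ = 6.79×10^7 / 14.4 = 4.71×10^6 s.
Fraction reached: 1 − e^(−t/τ) = 0.88 ⇒ t = −τ ln(1 − 0.88) = τ × 2.12.
t = 9.99×10^6 s = 116 days.

116 days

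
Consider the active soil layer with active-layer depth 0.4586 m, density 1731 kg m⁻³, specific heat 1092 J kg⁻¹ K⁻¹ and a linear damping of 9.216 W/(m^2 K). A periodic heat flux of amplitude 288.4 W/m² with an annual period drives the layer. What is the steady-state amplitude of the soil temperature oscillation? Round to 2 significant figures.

31 K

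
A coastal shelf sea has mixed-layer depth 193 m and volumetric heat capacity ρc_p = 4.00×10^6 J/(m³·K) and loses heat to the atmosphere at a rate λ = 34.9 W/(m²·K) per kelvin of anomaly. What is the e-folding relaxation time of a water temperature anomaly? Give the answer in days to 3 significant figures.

Areal heat capacity C = ρc_p × D = 4.00×10^6 × 193 = 7.72×10^8 J/(m^2 K).
Relaxation time τ = C / λ = 7.72×10^8 / 34.9 = 2.21×10^7 s.
In days: 2.21×10^7 s / (86400 s/day) = 256 days.

256 days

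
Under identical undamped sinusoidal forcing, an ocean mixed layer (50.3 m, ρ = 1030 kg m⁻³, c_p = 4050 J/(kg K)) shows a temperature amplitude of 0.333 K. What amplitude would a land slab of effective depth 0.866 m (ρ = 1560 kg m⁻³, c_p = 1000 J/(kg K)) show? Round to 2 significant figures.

C_ocean = 2.10×10^8 J/(m²·K); C_land = 1.35×10^6 J/(m²·K).
A ∝ 1/C ⇒ A_land = A_ocean × C_ocean/C_land = 0.333 × 155 = 51.7 K.

52 K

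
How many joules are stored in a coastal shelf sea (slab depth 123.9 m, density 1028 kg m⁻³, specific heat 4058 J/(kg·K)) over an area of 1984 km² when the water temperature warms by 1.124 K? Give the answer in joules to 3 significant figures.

1.15×10^18 J

Areal heat capacity C = ρ c_p D = 1028 × 4058 × 123.9 = 5.17×10^8 J/(m²·K).
Heat per unit area: q = C ΔT = 5.17×10^8 × 1.124 = 5.81×10^8 J/m².
Total heat: Q = q × A = 5.81×10^8 × (1984 × 10⁶ m²) = 1.15×10^18 J.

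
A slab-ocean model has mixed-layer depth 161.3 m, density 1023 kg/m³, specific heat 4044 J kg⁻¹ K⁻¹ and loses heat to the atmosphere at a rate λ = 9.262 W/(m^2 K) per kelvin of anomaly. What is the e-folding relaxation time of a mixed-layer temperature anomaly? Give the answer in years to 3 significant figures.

2.28 years

Areal heat capacity C = ρ c_p D = 1023 × 4044 × 161.3 = 6.67×10^8 J/(m^2 K).
Relaxation time τ = C / λ = 6.67×10^8 / 9.262 = 7.20×10^7 s.
In years: 7.20×10^7 s / (3.156×10^7 s/year) = 2.28 years.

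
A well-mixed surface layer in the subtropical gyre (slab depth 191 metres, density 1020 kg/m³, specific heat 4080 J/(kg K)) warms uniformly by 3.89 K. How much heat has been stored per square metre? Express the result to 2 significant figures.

3.1×10^9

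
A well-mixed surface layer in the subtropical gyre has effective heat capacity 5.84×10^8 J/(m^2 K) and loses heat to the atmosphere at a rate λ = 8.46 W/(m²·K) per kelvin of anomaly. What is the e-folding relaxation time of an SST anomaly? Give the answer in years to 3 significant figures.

2.19 years

Areal heat capacity C = 5.84×10^8 J/(m^2 K) (given).
Relaxation time τ = C / λ = 5.84×10^8 / 8.46 = 6.90×10^7 s.
In years: 6.90×10^7 s / (3.156×10^7 s/year) = 2.19 years.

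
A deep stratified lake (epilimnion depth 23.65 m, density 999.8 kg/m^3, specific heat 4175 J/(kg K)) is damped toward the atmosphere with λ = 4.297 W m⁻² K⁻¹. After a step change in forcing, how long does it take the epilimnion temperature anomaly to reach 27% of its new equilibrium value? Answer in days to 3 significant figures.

83.7 days

Areal heat capacity C = ρ c_p D = 999.8 × 4175 × 23.65 = 9.87×10^7 J/(m^2 K).
τ = C / λ = 9.87×10^7 / 4.297 = 2.30×10^7 s.
Fraction reached: 1 − e^(−t/τ) = 0.27 ⇒ t = −τ ln(1 − 0.27) = τ × 0.315.
t = 7.23×10^6 s = 83.7 days.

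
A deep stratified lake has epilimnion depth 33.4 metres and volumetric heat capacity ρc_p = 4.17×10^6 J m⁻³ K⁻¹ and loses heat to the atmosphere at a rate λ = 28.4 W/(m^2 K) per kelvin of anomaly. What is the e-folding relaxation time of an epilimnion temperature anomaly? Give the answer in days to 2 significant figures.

57 days

Areal heat capacity C = ρc_p × D = 4.17×10^6 × 33.4 = 1.39×10^8 J/(m^2 K).
Relaxation time τ = C / λ = 1.39×10^8 / 28.4 = 4.90×10^6 s.
In days: 4.90×10^6 s / (86400 s/day) = 56.8 days.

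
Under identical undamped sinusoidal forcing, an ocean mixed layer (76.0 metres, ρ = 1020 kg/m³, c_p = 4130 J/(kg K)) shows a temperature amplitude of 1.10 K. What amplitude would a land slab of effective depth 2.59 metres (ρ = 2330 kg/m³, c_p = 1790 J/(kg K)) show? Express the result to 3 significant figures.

32.6 K

C_ocean = 3.20×10^8 J/(m²·K); C_land = 1.08×10^7 J/(m²·K).
A ∝ 1/C ⇒ A_land = A_ocean × C_ocean/C_land = 1.10 × 29.6 = 32.6 K.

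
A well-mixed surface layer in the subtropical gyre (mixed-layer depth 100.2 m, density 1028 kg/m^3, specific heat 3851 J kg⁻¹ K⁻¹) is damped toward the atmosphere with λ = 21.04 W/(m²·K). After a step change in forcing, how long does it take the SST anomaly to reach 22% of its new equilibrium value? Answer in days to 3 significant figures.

Areal heat capacity C = ρ c_p D = 1028 × 3851 × 100.2 = 3.97×10^8 J/(m^2 K).
τ = C / λ = 3.97×10^8 / 21.04 = 1.89×10^7 s.
Fraction reached: 1 − e^(−t/τ) = 0.22 ⇒ t = −τ ln(1 − 0.22) = τ × 0.248.
t = 4.68×10^6 s = 54.2 days.

54.2 days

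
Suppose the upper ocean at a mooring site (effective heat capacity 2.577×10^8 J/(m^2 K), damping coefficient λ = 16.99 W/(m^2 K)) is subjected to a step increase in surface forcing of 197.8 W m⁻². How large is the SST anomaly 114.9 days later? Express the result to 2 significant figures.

Areal heat capacity C = 2.577×10^8 J/(m^2 K) (given).
τ = C / λ = 2.58×10^8 / 16.99 = 1.52×10^7 s.
Equilibrium anomaly ΔT_eq = F / λ = 197.8 / 16.99 = 11.6 K.
t = 114.9 days = 9.93×10^6 s, so t/τ = 0.655.
ΔT(t) = ΔT_eq (1 − e^(−t/τ)) = 11.6 × (1 − e^−0.655) = 5.59 K.

5.6 K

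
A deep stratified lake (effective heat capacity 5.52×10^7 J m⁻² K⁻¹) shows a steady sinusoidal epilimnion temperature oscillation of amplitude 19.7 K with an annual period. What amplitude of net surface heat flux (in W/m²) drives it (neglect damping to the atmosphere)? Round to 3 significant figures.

Areal heat capacity C = 5.52×10^7 J m⁻² K⁻¹ (given).
ω = 2π / 3.15×10^7 s = 1.99×10^-7 s⁻¹.
Cω = 5.52×10^7 × 1.99×10^-7 = 11.0 W/(m²·K).
F₀ = A × Cω = 19.7 × 11.0 = 217 W/m².

217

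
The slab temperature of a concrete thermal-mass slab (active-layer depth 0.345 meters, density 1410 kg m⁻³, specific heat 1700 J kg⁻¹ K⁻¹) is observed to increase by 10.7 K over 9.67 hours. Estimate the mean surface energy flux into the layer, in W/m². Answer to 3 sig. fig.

Areal heat capacity C = ρ c_p D = 1410 × 1700 × 0.345 = 8.27×10^5 J/(m²·K).
Required heat per unit area: Q = C ΔT = 8.27×10^5 × 10.7 = 8.85×10^6 J/m².
Flux F = Q / Δt = 8.85×10^6 / 34800 s = 254 W/m².

254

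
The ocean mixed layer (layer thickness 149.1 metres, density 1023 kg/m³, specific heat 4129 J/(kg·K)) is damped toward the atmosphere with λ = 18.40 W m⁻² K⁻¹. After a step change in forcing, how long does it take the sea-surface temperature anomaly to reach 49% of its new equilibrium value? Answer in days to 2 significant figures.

Areal heat capacity C = ρ c_p D = 1023 × 4129 × 149.1 = 6.30×10^8 J m⁻² K⁻¹.
τ = C / λ = 6.30×10^8 / 18.40 = 3.42×10^7 s.
Fraction reached: 1 − e^(−t/τ) = 0.49 ⇒ t = −τ ln(1 − 0.49) = τ × 0.673.
t = 2.30×10^7 s = 267 days.

270 days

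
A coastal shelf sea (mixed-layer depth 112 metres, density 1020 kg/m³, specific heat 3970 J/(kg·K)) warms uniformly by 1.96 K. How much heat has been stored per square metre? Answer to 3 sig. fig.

8.89×10^8

Areal heat capacity C = ρ c_p D = 1020 × 3970 × 112 = 4.54×10^8 J/(m^2 K).
ΔQ = C ΔT = 4.54×10^8 × 1.96 = 8.89×10^8 J/m².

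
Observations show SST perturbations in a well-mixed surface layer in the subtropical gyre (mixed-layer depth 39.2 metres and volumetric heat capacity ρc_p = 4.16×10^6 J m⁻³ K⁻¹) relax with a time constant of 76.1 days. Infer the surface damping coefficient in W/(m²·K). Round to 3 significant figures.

24.8

Areal heat capacity C = ρc_p × D = 4.16×10^6 × 39.2 = 1.63×10^8 J/(m^2 K).
τ = 76.1 days = 6.58×10^6 s.
λ = C / τ = 1.63×10^8 / 6.58×10^6 = 24.8 W/(m²·K).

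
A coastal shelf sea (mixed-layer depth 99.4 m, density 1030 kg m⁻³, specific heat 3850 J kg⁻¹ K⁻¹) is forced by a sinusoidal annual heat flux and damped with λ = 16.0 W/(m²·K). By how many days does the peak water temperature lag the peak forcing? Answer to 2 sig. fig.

Areal heat capacity C = ρ c_p D = 1030 × 3850 × 99.4 = 3.94×10^8 J m⁻² K⁻¹.
ω = 2π / 3.15×10^7 s = 1.99×10^-7 s⁻¹.
Phase lag φ = arctan(Cω/λ) = arctan(78.5/16.0) = 1.37 rad.
Time lag = φ / ω = 1.37 / 1.99×10^-7 = 6.88×10^6 s = 79.6 days.

80 days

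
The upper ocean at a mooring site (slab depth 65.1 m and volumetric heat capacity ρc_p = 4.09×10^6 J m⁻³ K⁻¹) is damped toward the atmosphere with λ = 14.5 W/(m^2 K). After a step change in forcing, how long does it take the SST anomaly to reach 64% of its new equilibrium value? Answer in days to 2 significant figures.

220 days

Areal heat capacity C = ρc_p × D = 4.09×10^6 × 65.1 = 2.66×10^8 J/(m²·K).
τ = C / λ = 2.66×10^8 / 14.5 = 1.84×10^7 s.
Fraction reached: 1 − e^(−t/τ) = 0.64 ⇒ t = −τ ln(1 − 0.64) = τ × 1.02.
t = 1.88×10^7 s = 217 days.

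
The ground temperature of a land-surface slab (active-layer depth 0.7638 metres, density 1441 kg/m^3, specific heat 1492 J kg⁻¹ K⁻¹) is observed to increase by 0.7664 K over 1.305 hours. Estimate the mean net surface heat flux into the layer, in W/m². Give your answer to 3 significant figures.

Areal heat capacity C = ρ c_p D = 1441 × 1492 × 0.7638 = 1.64×10^6 J/(m^2 K).
Required heat per unit area: Q = C ΔT = 1.64×10^6 × 0.7664 = 1.26×10^6 J/m².
Flux F = Q / Δt = 1.26×10^6 / 4700 s = 268 W/m².

268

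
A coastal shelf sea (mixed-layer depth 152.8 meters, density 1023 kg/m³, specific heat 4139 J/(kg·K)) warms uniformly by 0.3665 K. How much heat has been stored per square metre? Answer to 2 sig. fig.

2.4×10^8

Areal heat capacity C = ρ c_p D = 1023 × 4139 × 152.8 = 6.47×10^8 J/(m^2 K).
ΔQ = C ΔT = 6.47×10^8 × 0.3665 = 2.37×10^8 J/m².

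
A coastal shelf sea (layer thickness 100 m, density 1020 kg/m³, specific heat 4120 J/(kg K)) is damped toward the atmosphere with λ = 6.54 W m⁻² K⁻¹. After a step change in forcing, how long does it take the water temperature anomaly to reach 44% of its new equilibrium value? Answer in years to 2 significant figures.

Areal heat capacity C = ρ c_p D = 1020 × 4120 × 100 = 4.20×10^8 J/(m^2 K).
τ = C / λ = 4.20×10^8 / 6.54 = 6.43×10^7 s.
Fraction reached: 1 − e^(−t/τ) = 0.44 ⇒ t = −τ ln(1 − 0.44) = τ × 0.580.
t = 3.73×10^7 s = 1.18 years.

1.2 years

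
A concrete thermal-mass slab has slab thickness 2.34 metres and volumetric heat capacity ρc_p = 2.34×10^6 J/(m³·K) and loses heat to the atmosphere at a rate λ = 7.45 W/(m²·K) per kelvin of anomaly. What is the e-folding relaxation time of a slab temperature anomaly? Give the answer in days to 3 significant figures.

Areal heat capacity C = ρc_p × D = 2.34×10^6 × 2.34 = 5.48×10^6 J m⁻² K⁻¹.
Relaxation time τ = C / λ = 5.48×10^6 / 7.45 = 7.35×10^5 s.
In days: 7.35×10^5 s / (86400 s/day) = 8.51 days.

8.51 days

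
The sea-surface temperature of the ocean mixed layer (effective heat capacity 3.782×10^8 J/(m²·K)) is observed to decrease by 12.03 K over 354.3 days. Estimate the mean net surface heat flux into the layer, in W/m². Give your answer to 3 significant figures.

-149

Areal heat capacity C = 3.782×10^8 J/(m²·K) (given).
Required heat per unit area: Q = C ΔT = 3.78×10^8 × -12.03 = -4.55×10^9 J/m².
Flux F = Q / Δt = -4.55×10^9 / 3.06×10^7 s = -149 W/m².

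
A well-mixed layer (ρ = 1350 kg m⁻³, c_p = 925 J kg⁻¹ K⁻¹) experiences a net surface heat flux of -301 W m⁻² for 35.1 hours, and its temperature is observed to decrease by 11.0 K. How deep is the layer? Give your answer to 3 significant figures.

Heat input Q = F Δt = -301 × 1.26×10^5 s = -3.80×10^7 J/m².
Required areal heat capacity C = Q / ΔT = 3.46×10^6 J/(m²·K).
Depth D = C / (ρ c_p) = 3.46×10^6 / (1350 × 925) = 2.77 m.

2.77 m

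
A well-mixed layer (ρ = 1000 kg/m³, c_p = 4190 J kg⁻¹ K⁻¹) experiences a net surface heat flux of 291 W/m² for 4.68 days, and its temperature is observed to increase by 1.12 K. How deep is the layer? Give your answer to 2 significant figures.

25 m

Heat input Q = F Δt = 291 × 4.04×10^5 s = 1.18×10^8 J/m².
Required areal heat capacity C = Q / ΔT = 1.05×10^8 J/(m²·K).
Depth D = C / (ρ c_p) = 1.05×10^8 / (1000 × 4190) = 25.1 m.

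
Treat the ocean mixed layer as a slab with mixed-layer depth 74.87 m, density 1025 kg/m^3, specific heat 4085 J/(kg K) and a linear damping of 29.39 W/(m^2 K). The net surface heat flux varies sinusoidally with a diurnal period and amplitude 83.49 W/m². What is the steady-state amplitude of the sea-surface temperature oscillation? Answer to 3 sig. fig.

Areal heat capacity C = ρ c_p D = 1025 × 4085 × 74.87 = 3.13×10^8 J m⁻² K⁻¹.
Angular frequency ω = 2π / T = 2π / 86400 s = 7.27×10^-5 s⁻¹.
√((Cω)² + λ²) = √((22800)² + 29.39²) = 22800 W/(m²·K).
Amplitude A = F₀ / √((Cω)²+λ²) = 83.49 / 22800 = 0.00366 K.

0.00366 K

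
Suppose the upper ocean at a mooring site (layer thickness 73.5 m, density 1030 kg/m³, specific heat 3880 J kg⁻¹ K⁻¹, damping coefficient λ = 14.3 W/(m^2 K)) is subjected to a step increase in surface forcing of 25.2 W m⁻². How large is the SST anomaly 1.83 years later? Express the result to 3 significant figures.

Areal heat capacity C = ρ c_p D = 1030 × 3880 × 73.5 = 2.94×10^8 J/(m^2 K).
τ = C / λ = 2.94×10^8 / 14.3 = 2.05×10^7 s.
Equilibrium anomaly ΔT_eq = F / λ = 25.2 / 14.3 = 1.76 K.
t = 1.83 years = 5.78×10^7 s, so t/τ = 2.81.
ΔT(t) = ΔT_eq (1 − e^(−t/τ)) = 1.76 × (1 − e^−2.81) = 1.66 K.

1.66 K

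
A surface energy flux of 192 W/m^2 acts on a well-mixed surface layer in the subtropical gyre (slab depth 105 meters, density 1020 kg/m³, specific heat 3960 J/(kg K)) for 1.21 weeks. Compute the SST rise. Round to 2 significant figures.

0.33 K

Areal heat capacity C = ρ c_p D = 1020 × 3960 × 105 = 4.24×10^8 J m⁻² K⁻¹.
Net heat input Q = F Δt = 192 × (1.21 weeks × 6.048×10^5 s/week) = 1.41×10^8 J/m².
ΔT = Q / C = 1.41×10^8 / 4.24×10^8 = 0.331 K.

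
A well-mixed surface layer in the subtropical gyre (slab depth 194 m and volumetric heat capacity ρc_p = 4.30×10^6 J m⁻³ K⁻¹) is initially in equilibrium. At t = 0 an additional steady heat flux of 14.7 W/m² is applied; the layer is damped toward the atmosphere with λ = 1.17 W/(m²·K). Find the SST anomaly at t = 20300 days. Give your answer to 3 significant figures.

11.5 K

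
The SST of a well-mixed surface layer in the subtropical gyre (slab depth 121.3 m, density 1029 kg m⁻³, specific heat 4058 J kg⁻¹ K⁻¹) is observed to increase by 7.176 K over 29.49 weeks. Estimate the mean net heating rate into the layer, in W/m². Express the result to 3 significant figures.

204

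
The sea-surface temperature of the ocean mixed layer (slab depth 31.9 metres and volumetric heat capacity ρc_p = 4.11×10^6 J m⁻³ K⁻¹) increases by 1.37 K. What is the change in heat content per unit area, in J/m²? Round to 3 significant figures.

Areal heat capacity C = ρc_p × D = 4.11×10^6 × 31.9 = 1.31×10^8 J m⁻² K⁻¹.
ΔQ = C ΔT = 1.31×10^8 × 1.37 = 1.80×10^8 J/m².

1.80×10^8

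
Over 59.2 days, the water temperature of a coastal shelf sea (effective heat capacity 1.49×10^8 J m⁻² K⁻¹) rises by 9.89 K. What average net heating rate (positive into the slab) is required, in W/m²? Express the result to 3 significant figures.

288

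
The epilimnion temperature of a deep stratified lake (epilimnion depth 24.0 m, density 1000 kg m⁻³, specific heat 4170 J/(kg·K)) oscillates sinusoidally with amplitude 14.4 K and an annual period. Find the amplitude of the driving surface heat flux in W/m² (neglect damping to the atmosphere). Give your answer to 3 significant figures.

287

Areal heat capacity C = ρ c_p D = 1000 × 4170 × 24.0 = 1.00×10^8 J m⁻² K⁻¹.
ω = 2π / 3.15×10^7 s = 1.99×10^-7 s⁻¹.
Cω = 1.00×10^8 × 1.99×10^-7 = 19.9 W/(m²·K).
F₀ = A × Cω = 14.4 × 19.9 = 287 W/m².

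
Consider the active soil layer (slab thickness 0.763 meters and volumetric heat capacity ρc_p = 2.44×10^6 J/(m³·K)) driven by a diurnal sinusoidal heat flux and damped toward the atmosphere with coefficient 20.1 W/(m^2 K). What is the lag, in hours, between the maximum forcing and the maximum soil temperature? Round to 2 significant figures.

5.4 hours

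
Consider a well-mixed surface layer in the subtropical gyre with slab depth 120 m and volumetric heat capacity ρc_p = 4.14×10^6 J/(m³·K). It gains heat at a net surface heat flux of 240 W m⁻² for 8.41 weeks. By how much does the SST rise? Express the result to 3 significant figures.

Areal heat capacity C = ρc_p × D = 4.14×10^6 × 120 = 4.97×10^8 J/(m^2 K).
Net heat input Q = F Δt = 240 × (8.41 weeks × 6.048×10^5 s/week) = 1.22×10^9 J/m².
ΔT = Q / C = 1.22×10^9 / 4.97×10^8 = 2.46 K.

2.46 K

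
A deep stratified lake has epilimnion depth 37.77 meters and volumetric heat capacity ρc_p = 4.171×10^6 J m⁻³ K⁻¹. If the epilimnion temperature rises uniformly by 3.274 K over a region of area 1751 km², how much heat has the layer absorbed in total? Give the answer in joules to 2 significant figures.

Areal heat capacity C = ρc_p × D = 4.171×10^6 × 37.77 = 1.58×10^8 J/(m^2 K).
Heat per unit area: q = C ΔT = 1.58×10^8 × 3.274 = 5.16×10^8 J/m².
Total heat: Q = q × A = 5.16×10^8 × (1751 × 10⁶ m²) = 9.03×10^17 J.

9.0×10^17 J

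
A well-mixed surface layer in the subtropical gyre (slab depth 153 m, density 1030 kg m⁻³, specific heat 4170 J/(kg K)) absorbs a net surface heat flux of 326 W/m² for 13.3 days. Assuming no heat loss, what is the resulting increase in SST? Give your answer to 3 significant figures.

0.570 K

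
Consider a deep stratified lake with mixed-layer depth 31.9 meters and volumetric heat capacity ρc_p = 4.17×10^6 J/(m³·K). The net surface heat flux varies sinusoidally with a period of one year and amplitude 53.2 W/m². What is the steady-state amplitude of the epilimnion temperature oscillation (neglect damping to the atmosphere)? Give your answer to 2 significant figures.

Areal heat capacity C = ρc_p × D = 4.17×10^6 × 31.9 = 1.33×10^8 J/(m^2 K).
Angular frequency ω = 2π / T = 2π / 3.15×10^7 s = 1.99×10^-7 s⁻¹.
Cω = 1.33×10^8 × 1.99×10^-7 = 26.5 W/(m²·K).
Amplitude A = F₀ / (Cω) = 53.2 / 26.5 = 2.01 K.

2.0 K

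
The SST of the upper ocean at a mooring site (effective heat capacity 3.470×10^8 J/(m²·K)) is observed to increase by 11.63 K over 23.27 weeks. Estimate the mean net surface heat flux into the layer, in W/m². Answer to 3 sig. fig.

Areal heat capacity C = 3.470×10^8 J/(m²·K) (given).
Required heat per unit area: Q = C ΔT = 3.47×10^8 × 11.63 = 4.04×10^9 J/m².
Flux F = Q / Δt = 4.04×10^9 / 1.41×10^7 s = 287 W/m².

287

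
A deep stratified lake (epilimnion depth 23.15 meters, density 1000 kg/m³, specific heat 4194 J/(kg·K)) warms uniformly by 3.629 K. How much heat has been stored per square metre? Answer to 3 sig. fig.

3.52×10^8

Areal heat capacity C = ρ c_p D = 1000 × 4194 × 23.15 = 9.71×10^7 J m⁻² K⁻¹.
ΔQ = C ΔT = 9.71×10^7 × 3.629 = 3.52×10^8 J/m².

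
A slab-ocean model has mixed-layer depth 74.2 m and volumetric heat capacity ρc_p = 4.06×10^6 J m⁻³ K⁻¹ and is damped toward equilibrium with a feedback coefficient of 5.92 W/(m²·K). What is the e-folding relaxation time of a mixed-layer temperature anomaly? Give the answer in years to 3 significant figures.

Areal heat capacity C = ρc_p × D = 4.06×10^6 × 74.2 = 3.01×10^8 J/(m^2 K).
Relaxation time τ = C / λ = 3.01×10^8 / 5.92 = 5.09×10^7 s.
In years: 5.09×10^7 s / (3.156×10^7 s/year) = 1.61 years.

1.61 years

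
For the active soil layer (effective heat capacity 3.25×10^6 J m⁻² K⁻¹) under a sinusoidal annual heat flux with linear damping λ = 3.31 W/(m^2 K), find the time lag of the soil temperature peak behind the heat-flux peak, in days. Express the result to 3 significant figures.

11.2 days

Areal heat capacity C = 3.25×10^6 J m⁻² K⁻¹ (given).
ω = 2π / 3.15×10^7 s = 1.99×10^-7 s⁻¹.
Phase lag φ = arctan(Cω/λ) = arctan(0.648/3.31) = 0.193 rad.
Time lag = φ / ω = 0.193 / 1.99×10^-7 = 9.70×10^5 s = 11.2 days.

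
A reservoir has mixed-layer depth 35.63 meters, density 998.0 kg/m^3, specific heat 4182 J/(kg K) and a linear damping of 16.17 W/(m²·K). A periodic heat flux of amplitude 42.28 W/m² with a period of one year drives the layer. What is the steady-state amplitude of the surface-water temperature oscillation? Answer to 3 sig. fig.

Areal heat capacity C = ρ c_p D = 998.0 × 4182 × 35.63 = 1.49×10^8 J/(m^2 K).
Angular frequency ω = 2π / T = 2π / 3.15×10^7 s = 1.99×10^-7 s⁻¹.
√((Cω)² + λ²) = √((29.6)² + 16.17²) = 33.8 W/(m²·K).
Amplitude A = F₀ / √((Cω)²+λ²) = 42.28 / 33.8 = 1.25 K.

1.25 K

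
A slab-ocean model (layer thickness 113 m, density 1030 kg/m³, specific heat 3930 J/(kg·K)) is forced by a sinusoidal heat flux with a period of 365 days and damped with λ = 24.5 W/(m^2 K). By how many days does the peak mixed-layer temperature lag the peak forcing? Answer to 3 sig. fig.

Areal heat capacity C = ρ c_p D = 1030 × 3930 × 113 = 4.57×10^8 J m⁻² K⁻¹.
ω = 2π / 3.15×10^7 s = 1.99×10^-7 s⁻¹.
Phase lag φ = arctan(Cω/λ) = arctan(91.1/24.5) = 1.31 rad.
Time lag = φ / ω = 1.31 / 1.99×10^-7 = 6.57×10^6 s = 76.0 days.

76.0 days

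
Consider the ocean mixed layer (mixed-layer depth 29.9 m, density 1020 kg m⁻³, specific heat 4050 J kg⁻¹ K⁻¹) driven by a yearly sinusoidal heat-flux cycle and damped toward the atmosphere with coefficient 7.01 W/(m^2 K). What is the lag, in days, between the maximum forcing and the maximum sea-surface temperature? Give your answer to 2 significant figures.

75 days

Areal heat capacity C = ρ c_p D = 1020 × 4050 × 29.9 = 1.24×10^8 J/(m²·K).
ω = 2π / 3.15×10^7 s = 1.99×10^-7 s⁻¹.
Phase lag φ = arctan(Cω/λ) = arctan(24.6/7.01) = 1.29 rad.
Time lag = φ / ω = 1.29 / 1.99×10^-7 = 6.49×10^6 s = 75.1 days.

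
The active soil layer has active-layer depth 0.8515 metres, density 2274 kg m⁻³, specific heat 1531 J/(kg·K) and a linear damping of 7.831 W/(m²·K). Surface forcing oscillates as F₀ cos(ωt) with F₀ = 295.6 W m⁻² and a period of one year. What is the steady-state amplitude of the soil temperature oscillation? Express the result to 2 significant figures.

38 K

Areal heat capacity C = ρ c_p D = 2274 × 1531 × 0.8515 = 2.96×10^6 J m⁻² K⁻¹.
Angular frequency ω = 2π / T = 2π / 3.15×10^7 s = 1.99×10^-7 s⁻¹.
√((Cω)² + λ²) = √((0.591)² + 7.831²) = 7.85 W/(m²·K).
Amplitude A = F₀ / √((Cω)²+λ²) = 295.6 / 7.85 = 37.6 K.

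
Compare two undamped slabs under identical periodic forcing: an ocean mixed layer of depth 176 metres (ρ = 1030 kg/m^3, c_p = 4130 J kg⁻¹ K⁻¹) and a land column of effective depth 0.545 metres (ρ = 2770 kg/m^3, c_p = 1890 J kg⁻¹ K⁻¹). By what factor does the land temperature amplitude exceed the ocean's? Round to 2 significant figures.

260

C_ocean = 1030 × 4130 × 176 = 7.49×10^8 J/(m²·K).
C_land = 2770 × 1890 × 0.545 = 2.85×10^6 J/(m²·K).
Undamped amplitude ∝ 1/C, so A_land/A_ocean = C_ocean/C_land = 262.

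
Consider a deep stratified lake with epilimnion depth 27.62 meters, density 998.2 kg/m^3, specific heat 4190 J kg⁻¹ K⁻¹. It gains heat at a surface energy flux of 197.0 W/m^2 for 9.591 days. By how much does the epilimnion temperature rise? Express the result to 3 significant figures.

Areal heat capacity C = ρ c_p D = 998.2 × 4190 × 27.62 = 1.16×10^8 J m⁻² K⁻¹.
Net heat input Q = F Δt = 197.0 × (9.591 days × 86400 s/day) = 1.63×10^8 J/m².
ΔT = Q / C = 1.63×10^8 / 1.16×10^8 = 1.41 K.

1.41 K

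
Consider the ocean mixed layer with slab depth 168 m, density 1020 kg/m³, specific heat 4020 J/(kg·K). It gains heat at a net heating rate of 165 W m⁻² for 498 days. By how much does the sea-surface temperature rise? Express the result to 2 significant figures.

10 K

Areal heat capacity C = ρ c_p D = 1020 × 4020 × 168 = 6.89×10^8 J/(m²·K).
Net heat input Q = F Δt = 165 × (498 days × 86400 s/day) = 7.10×10^9 J/m².
ΔT = Q / C = 7.10×10^9 / 6.89×10^8 = 10.3 K.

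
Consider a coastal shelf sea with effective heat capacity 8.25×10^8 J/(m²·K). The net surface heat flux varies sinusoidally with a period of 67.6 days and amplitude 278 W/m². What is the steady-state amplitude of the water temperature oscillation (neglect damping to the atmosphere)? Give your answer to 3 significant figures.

Areal heat capacity C = 8.25×10^8 J/(m²·K) (given).
Angular frequency ω = 2π / T = 2π / 5.84×10^6 s = 1.08×10^-6 s⁻¹.
Cω = 8.25×10^8 × 1.08×10^-6 = 888 W/(m²·K).
Amplitude A = F₀ / (Cω) = 278 / 888 = 0.313 K.

0.313 K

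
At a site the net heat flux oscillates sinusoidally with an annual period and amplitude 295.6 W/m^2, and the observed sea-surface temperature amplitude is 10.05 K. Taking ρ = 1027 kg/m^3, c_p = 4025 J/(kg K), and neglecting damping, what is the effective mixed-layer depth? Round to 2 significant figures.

ω = 2π / 3.15×10^7 s = 1.99×10^-7 s⁻¹.
Required C = F₀ / (A ω) = 295.6 / (10.05 × 1.99×10^-7) = 1.48×10^8 J/(m²·K).
D = C / (ρ c_p) = 1.48×10^8 / (1027 × 4025) = 35.7 m.

36 m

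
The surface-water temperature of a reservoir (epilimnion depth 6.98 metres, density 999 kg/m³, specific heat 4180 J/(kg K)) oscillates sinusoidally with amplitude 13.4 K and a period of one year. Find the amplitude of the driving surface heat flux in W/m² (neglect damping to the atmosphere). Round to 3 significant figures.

Areal heat capacity C = ρ c_p D = 999 × 4180 × 6.98 = 2.91×10^7 J/(m^2 K).
ω = 2π / 3.15×10^7 s = 1.99×10^-7 s⁻¹.
Cω = 2.91×10^7 × 1.99×10^-7 = 5.81 W/(m²·K).
F₀ = A × Cω = 13.4 × 5.81 = 77.8 W/m².

77.8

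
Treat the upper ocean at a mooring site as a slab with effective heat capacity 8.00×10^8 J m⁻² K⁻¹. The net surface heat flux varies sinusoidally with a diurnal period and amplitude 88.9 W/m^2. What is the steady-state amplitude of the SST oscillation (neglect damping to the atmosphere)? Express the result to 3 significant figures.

Areal heat capacity C = 8.00×10^8 J m⁻² K⁻¹ (given).
Angular frequency ω = 2π / T = 2π / 86400 s = 7.27×10^-5 s⁻¹.
Cω = 8.00×10^8 × 7.27×10^-5 = 58200 W/(m²·K).
Amplitude A = F₀ / (Cω) = 88.9 / 58200 = 0.00153 K.

0.00153 K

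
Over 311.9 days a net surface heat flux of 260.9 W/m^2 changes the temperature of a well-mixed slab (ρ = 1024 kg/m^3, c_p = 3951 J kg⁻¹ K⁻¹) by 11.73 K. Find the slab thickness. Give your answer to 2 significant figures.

Heat input Q = F Δt = 260.9 × 2.69×10^7 s = 7.03×10^9 J/m².
Required areal heat capacity C = Q / ΔT = 5.99×10^8 J/(m²·K).
Depth D = C / (ρ c_p) = 5.99×10^8 / (1024 × 3951) = 148 m.

150 m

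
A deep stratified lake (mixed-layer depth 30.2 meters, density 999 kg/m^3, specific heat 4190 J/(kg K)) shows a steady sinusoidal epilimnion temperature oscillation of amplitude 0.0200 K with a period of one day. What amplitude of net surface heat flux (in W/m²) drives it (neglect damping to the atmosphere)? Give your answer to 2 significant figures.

Areal heat capacity C = ρ c_p D = 999 × 4190 × 30.2 = 1.26×10^8 J/(m²·K).
ω = 2π / 86400 s = 7.27×10^-5 s⁻¹.
Cω = 1.26×10^8 × 7.27×10^-5 = 9190 W/(m²·K).
F₀ = A × Cω = 0.0200 × 9190 = 184 W/m².

180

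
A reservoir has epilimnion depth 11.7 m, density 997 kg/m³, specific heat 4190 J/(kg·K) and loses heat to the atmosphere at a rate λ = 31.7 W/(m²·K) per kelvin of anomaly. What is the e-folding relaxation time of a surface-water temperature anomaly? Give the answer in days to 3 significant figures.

17.8 days

Areal heat capacity C = ρ c_p D = 997 × 4190 × 11.7 = 4.89×10^7 J/(m^2 K).
Relaxation time τ = C / λ = 4.89×10^7 / 31.7 = 1.54×10^6 s.
In days: 1.54×10^6 s / (86400 s/day) = 17.8 days.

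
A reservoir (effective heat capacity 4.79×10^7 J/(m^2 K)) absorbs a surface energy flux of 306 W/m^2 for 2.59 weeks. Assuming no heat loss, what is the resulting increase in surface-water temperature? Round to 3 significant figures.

Areal heat capacity C = 4.79×10^7 J/(m^2 K) (given).
Net heat input Q = F Δt = 306 × (2.59 weeks × 6.048×10^5 s/week) = 4.79×10^8 J/m².
ΔT = Q / C = 4.79×10^8 / 4.79×10^7 = 10.0 K.

10.0 K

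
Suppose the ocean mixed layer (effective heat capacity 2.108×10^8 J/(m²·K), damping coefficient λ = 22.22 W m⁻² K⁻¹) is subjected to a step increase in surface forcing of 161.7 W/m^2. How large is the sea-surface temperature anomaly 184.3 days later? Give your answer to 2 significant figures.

5.9 K

Areal heat capacity C = 2.108×10^8 J/(m²·K) (given).
τ = C / λ = 2.11×10^8 / 22.22 = 9.49×10^6 s.
Equilibrium anomaly ΔT_eq = F / λ = 161.7 / 22.22 = 7.28 K.
t = 184.3 days = 1.59×10^7 s, so t/τ = 1.68.
ΔT(t) = ΔT_eq (1 − e^(−t/τ)) = 7.28 × (1 − e^−1.68) = 5.92 K.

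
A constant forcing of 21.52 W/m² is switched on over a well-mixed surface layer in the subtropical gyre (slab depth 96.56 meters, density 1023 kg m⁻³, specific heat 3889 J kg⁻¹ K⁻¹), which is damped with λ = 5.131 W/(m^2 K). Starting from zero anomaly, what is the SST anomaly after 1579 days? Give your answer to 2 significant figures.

3.5 K

Areal heat capacity C = ρ c_p D = 1023 × 3889 × 96.56 = 3.84×10^8 J/(m²·K).
τ = C / λ = 3.84×10^8 / 5.131 = 7.49×10^7 s.
Equilibrium anomaly ΔT_eq = F / λ = 21.52 / 5.131 = 4.19 K.
t = 1579 days = 1.36×10^8 s, so t/τ = 1.82.
ΔT(t) = ΔT_eq (1 − e^(−t/τ)) = 4.19 × (1 − e^−1.82) = 3.52 K.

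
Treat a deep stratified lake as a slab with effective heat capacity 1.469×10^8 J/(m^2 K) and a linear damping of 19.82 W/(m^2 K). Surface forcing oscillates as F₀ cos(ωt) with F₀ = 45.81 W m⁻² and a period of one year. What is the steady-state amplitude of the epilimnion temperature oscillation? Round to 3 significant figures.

Areal heat capacity C = 1.469×10^8 J/(m^2 K) (given).
Angular frequency ω = 2π / T = 2π / 3.15×10^7 s = 1.99×10^-7 s⁻¹.
√((Cω)² + λ²) = √((29.3)² + 19.82²) = 35.3 W/(m²·K).
Amplitude A = F₀ / √((Cω)²+λ²) = 45.81 / 35.3 = 1.30 K.

1.30 K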